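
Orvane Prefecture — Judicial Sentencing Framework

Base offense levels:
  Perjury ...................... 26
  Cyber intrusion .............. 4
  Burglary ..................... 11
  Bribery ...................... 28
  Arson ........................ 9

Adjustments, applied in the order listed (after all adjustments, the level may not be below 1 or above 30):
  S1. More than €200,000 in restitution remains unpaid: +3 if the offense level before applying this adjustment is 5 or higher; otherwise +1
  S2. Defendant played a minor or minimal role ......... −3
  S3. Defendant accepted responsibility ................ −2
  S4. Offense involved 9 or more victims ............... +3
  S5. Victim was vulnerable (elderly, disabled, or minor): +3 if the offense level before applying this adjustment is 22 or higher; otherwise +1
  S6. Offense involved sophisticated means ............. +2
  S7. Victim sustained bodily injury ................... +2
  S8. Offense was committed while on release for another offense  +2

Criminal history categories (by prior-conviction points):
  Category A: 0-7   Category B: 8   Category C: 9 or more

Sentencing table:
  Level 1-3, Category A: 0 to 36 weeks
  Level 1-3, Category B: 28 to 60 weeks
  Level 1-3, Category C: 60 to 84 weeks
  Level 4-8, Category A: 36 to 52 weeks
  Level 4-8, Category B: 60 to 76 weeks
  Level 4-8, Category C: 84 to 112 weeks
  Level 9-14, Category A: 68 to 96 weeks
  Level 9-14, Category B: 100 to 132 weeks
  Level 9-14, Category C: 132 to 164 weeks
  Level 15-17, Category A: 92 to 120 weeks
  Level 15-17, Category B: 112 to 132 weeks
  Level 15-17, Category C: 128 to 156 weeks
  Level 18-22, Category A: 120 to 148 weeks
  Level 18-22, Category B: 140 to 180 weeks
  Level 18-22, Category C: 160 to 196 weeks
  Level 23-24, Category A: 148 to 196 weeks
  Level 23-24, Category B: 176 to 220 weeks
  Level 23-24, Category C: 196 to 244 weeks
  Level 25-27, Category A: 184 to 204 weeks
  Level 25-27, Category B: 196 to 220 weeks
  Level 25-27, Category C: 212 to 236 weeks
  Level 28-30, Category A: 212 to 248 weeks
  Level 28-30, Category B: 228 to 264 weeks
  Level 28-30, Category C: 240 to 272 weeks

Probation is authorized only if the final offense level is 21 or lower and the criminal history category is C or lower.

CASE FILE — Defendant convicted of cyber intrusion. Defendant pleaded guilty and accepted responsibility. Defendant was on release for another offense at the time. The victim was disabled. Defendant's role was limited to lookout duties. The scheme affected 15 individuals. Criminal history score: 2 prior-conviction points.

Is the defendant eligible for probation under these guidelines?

Yes

Base offense level for cyber intrusion: 4.
S1 does not apply.
S2 applies: 4 − 3 = 1.
S3 applies: 1 − 2 = -1.
S4 applies: -1 + 3 = 2.
S5 applies (level before this adjustment is 2 < 22, so +1): 2 + 1 = 3.
S6 does not apply.
S8 applies: 3 + 2 = 5.
Final offense level: 5.
Criminal history: 2 prior points → Category A (0-7).
Level 5 falls in the 4-8 band.
Grid: Level 4-8 × Category A = 36-52 weeks.
Probation check: level 5 ≤ 21 and category A ≤ C → eligible.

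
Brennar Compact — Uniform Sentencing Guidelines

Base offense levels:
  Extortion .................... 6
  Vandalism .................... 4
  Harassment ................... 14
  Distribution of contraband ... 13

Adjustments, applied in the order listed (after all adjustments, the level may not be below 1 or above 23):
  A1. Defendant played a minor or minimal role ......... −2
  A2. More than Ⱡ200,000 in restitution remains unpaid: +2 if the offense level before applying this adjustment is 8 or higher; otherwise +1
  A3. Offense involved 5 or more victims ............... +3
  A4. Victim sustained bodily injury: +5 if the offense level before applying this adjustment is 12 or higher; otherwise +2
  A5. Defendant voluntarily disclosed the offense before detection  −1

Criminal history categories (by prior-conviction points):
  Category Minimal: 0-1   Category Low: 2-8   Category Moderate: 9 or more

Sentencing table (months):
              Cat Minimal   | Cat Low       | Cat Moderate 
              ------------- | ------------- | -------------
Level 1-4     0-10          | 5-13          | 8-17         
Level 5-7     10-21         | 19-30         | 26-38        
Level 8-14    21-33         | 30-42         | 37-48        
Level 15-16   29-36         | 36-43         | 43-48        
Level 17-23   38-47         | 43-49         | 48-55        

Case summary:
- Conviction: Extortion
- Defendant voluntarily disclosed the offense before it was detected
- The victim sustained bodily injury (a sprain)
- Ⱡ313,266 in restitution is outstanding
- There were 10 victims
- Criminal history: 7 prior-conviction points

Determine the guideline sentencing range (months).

Base offense level for extortion: 6.
A2 applies (level before this adjustment is 6 < 8, so +1): 6 + 1 = 7.
A3 applies: 7 + 3 = 10.
A4 applies (level before this adjustment is 10 < 12, so +2): 10 + 2 = 12.
A5 applies: 12 − 1 = 11.
Final offense level: 11.
Criminal history: 7 prior points → Category Low (2-8).
Level 11 falls in the 8-14 band.
Grid: Level 8-14 × Category Low = 30-42 months.

30-42 months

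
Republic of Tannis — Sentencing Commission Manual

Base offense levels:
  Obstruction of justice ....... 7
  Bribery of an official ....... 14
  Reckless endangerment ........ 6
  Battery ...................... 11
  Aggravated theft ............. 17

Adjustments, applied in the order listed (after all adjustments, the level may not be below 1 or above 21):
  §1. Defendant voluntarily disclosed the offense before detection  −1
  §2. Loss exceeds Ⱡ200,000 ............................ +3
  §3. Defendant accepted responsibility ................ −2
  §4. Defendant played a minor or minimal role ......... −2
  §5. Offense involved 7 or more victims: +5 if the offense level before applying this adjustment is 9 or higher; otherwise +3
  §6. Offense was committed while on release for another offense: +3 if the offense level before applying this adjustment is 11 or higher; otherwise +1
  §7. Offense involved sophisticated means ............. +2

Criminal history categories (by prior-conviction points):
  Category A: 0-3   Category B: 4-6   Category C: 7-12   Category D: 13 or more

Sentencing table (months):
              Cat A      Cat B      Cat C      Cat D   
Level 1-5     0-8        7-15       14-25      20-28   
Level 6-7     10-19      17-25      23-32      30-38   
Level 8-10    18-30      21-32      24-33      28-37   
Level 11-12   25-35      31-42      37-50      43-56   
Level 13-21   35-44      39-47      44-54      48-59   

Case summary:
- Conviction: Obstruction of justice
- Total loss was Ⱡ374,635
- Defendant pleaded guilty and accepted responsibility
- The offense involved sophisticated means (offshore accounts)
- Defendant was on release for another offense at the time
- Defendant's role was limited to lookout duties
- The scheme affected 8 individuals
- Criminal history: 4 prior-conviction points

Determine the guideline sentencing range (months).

31-42 months

Base offense level for obstruction of justice: 7.
§1 does not apply.
§2 applies: 7 + 3 = 10.
§3 applies: 10 − 2 = 8.
§4 applies: 8 − 2 = 6.
§5 applies (level before this adjustment is 6 < 9, so +3): 6 + 3 = 9.
§6 applies (level before this adjustment is 9 < 11, so +1): 9 + 1 = 10.
§7 applies: 10 + 2 = 12.
Final offense level: 12.
Criminal history: 4 prior points → Category B (4-6).
Level 12 falls in the 11-12 band.
Grid: Level 11-12 × Category B = 31-42 months.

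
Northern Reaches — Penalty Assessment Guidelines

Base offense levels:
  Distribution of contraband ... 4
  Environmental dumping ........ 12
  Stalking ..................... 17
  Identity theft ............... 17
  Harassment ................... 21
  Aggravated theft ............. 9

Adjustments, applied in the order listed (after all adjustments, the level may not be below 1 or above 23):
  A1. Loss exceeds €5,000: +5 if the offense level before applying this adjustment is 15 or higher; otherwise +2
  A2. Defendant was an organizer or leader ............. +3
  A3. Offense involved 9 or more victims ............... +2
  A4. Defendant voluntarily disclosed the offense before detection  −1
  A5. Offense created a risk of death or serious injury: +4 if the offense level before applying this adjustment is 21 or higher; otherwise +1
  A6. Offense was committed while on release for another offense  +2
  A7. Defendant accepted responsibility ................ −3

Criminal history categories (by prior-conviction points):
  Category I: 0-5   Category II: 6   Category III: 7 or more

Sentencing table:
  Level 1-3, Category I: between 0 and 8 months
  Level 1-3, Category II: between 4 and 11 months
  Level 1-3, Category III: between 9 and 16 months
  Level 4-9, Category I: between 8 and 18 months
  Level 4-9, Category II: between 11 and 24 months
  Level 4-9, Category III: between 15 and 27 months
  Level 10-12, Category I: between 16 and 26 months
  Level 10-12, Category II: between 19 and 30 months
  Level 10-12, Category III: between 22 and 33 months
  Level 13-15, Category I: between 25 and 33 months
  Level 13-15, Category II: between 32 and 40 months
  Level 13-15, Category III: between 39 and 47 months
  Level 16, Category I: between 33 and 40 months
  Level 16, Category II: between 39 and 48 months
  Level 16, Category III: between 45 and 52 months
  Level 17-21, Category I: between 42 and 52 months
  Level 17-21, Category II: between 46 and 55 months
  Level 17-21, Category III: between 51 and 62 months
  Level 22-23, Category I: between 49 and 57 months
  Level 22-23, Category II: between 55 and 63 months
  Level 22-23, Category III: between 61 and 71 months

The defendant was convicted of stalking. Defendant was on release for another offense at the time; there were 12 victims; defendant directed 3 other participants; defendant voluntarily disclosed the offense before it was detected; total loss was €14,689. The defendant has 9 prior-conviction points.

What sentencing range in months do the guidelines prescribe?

Base offense level for stalking: 17.
A1 applies (level before this adjustment is 17 ≥ 15, so +5): 17 + 5 = 22.
A2 applies: 22 + 3 = 25.
A3 applies: 25 + 2 = 27.
A4 applies: 27 − 1 = 26.
A6 applies: 26 + 2 = 28.
A7 does not apply.
Level 28 exceeds the maximum of 23; capped at 23.
Final offense level: 23.
Criminal history: 9 prior points → Category III (7+).
Level 23 falls in the 22-23 band.
Grid: Level 22-23 × Category III = 61-71 months.

61-71 months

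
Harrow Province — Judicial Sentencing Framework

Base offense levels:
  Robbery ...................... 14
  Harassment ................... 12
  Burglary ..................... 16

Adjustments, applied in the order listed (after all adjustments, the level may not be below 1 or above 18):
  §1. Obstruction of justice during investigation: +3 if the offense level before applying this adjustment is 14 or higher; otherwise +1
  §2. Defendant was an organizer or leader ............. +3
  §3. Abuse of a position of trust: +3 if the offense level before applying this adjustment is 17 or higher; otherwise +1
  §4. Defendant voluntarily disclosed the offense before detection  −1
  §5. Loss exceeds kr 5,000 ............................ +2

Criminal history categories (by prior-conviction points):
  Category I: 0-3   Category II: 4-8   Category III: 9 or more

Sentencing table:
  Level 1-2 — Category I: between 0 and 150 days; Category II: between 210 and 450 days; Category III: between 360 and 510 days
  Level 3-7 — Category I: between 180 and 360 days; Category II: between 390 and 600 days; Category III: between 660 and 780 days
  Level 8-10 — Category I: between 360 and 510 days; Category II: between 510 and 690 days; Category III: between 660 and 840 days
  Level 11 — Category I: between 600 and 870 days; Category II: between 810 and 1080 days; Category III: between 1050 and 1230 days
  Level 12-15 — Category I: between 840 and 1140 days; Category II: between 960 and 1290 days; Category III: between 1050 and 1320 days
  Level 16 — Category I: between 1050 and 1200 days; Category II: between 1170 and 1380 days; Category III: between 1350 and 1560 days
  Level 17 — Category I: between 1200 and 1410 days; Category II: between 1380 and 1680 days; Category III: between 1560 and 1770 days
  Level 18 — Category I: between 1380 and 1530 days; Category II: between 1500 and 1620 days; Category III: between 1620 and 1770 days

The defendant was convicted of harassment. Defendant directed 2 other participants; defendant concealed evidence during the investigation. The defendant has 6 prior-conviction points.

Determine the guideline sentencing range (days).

Base offense level for harassment: 12.
§1 applies (level before this adjustment is 12 < 14, so +1): 12 + 1 = 13.
§2 applies: 13 + 3 = 16.
§3 does not apply.
§4 does not apply.
Final offense level: 16.
Criminal history: 6 prior points → Category II (4-8).
Level 16 falls in the 16 band.
Grid: Level 16 × Category II = 1170-1380 days.

1170-1380 days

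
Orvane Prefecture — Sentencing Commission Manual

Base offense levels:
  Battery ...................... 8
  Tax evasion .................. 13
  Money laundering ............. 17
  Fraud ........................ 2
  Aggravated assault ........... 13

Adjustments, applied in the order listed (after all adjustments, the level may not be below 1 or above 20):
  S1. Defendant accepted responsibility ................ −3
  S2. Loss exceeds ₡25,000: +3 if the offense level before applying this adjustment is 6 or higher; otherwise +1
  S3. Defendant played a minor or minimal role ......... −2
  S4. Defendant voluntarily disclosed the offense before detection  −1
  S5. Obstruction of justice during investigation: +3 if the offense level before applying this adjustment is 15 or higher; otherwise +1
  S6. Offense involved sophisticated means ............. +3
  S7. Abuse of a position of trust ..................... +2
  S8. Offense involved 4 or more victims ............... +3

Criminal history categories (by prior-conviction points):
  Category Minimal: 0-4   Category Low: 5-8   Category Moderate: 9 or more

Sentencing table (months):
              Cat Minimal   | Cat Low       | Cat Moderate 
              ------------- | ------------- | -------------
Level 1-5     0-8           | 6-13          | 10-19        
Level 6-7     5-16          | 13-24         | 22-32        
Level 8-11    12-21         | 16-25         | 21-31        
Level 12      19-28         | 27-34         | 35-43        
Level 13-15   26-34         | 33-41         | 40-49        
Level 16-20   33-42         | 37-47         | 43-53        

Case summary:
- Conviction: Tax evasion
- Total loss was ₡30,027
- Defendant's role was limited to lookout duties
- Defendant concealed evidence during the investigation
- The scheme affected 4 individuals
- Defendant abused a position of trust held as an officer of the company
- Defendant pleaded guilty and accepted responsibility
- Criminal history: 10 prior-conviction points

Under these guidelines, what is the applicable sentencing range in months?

Base offense level for tax evasion: 13.
S1 applies: 13 − 3 = 10.
S2 applies (level before this adjustment is 10 ≥ 6, so +3): 10 + 3 = 13.
S3 applies: 13 − 2 = 11.
S5 applies (level before this adjustment is 11 < 15, so +1): 11 + 1 = 12.
S7 applies: 12 + 2 = 14.
S8 applies: 14 + 3 = 17.
Final offense level: 17.
Criminal history: 10 prior points → Category Moderate (9+).
Level 17 falls in the 16-20 band.
Grid: Level 16-20 × Category Moderate = 43-53 months.

43-53 months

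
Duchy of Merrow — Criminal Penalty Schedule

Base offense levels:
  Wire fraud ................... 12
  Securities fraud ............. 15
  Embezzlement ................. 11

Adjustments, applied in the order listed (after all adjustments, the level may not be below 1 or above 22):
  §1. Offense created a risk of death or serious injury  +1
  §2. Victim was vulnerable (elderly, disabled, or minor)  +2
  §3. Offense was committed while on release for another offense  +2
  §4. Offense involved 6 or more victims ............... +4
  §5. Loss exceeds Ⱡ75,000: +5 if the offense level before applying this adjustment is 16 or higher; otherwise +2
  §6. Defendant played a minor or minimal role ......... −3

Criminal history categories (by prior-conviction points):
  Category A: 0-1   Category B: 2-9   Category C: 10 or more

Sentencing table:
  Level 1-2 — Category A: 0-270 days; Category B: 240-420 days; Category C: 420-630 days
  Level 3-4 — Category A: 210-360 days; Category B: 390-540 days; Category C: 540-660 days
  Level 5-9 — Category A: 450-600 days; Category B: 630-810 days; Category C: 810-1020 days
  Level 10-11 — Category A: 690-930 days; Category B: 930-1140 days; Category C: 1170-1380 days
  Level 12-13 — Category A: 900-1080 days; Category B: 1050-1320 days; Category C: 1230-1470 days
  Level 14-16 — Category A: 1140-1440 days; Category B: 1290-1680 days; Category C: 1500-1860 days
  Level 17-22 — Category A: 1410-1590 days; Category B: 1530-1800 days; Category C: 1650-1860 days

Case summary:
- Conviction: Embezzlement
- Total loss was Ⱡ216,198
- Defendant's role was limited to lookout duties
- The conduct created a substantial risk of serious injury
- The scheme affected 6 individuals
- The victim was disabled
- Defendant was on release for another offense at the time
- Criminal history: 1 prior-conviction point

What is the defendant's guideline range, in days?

Base offense level for embezzlement: 11.
§1 applies: 11 + 1 = 12.
§2 applies: 12 + 2 = 14.
§3 applies: 14 + 2 = 16.
§4 applies: 16 + 4 = 20.
§5 applies (level before this adjustment is 20 ≥ 16, so +5): 20 + 5 = 25.
§6 applies: 25 − 3 = 22.
Final offense level: 22.
Criminal history: 1 prior point → Category A (0-1).
Level 22 falls in the 17-22 band.
Grid: Level 17-22 × Category A = 1410-1590 days.

1410-1590 days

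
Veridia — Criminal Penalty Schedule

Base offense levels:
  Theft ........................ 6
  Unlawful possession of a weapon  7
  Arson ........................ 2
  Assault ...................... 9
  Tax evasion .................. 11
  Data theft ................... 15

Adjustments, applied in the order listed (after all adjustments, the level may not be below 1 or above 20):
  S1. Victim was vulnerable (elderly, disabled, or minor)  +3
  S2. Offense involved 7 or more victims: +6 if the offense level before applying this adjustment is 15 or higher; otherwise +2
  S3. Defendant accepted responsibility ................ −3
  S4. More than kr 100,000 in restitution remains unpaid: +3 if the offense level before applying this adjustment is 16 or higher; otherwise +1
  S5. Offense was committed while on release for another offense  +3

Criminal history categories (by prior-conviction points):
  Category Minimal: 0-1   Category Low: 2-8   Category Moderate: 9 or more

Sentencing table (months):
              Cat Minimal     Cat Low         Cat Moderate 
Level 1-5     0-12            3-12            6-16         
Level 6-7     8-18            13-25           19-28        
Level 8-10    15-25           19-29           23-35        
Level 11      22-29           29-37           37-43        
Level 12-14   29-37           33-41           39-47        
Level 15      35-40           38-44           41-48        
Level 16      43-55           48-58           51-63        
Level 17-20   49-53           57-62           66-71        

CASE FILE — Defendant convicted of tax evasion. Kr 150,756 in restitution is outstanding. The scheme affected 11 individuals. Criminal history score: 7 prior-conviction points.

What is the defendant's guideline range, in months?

33-41 months

Base offense level for tax evasion: 11.
S1 does not apply.
S2 applies (level before this adjustment is 11 < 15, so +2): 11 + 2 = 13.
S3 does not apply.
S4 applies (level before this adjustment is 13 < 16, so +1): 13 + 1 = 14.
Final offense level: 14.
Criminal history: 7 prior points → Category Low (2-8).
Level 14 falls in the 12-14 band.
Grid: Level 12-14 × Category Low = 33-41 months.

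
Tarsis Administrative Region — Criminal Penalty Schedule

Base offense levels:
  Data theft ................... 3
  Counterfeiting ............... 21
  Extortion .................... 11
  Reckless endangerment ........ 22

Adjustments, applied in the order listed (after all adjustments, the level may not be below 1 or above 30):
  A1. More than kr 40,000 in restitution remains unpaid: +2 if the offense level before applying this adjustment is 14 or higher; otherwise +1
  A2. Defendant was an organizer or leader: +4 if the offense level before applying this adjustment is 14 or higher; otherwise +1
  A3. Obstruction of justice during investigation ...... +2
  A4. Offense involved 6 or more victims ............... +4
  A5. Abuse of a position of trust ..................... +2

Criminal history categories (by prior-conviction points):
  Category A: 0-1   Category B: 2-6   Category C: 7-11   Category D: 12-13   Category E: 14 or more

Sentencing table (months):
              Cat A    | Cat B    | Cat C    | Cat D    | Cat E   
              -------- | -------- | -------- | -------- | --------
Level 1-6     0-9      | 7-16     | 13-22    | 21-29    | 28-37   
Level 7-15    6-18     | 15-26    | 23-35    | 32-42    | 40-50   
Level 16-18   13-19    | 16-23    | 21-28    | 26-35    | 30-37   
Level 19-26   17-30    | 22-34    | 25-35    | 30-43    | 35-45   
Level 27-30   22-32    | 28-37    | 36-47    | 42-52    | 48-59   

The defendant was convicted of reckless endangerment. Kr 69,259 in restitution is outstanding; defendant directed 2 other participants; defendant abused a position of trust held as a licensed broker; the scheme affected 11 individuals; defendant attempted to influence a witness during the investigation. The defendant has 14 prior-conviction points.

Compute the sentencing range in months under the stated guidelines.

48-59 months

Base offense level for reckless endangerment: 22.
A1 applies (level before this adjustment is 22 ≥ 14, so +2): 22 + 2 = 24.
A2 applies (level before this adjustment is 24 ≥ 14, so +4): 24 + 4 = 28.
A3 applies: 28 + 2 = 30.
A4 applies: 30 + 4 = 34.
A5 applies: 34 + 2 = 36.
Level 36 exceeds the maximum of 30; capped at 30.
Final offense level: 30.
Criminal history: 14 prior points → Category E (14+).
Level 30 falls in the 27-30 band.
Grid: Level 27-30 × Category E = 48-59 months.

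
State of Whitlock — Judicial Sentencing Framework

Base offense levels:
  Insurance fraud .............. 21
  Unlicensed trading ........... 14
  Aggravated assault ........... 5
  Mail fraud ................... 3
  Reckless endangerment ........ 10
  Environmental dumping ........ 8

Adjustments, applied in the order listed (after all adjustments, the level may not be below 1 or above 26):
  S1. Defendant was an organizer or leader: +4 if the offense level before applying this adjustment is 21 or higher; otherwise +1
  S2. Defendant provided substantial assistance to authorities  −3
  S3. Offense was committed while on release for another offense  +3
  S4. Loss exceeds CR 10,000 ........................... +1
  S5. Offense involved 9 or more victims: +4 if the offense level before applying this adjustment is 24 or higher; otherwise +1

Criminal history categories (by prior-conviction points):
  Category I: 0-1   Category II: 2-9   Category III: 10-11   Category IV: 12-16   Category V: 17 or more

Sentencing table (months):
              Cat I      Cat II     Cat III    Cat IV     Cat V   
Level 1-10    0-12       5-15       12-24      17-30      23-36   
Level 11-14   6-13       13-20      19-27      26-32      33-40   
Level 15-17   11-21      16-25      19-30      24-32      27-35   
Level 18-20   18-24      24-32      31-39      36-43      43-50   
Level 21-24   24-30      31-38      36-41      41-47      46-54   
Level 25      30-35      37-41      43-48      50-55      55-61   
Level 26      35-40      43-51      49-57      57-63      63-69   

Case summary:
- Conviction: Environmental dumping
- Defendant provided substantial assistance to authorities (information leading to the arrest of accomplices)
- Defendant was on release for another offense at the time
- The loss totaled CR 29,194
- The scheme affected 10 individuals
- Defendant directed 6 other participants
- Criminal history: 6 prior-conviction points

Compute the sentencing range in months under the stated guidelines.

Base offense level for environmental dumping: 8.
S1 applies (level before this adjustment is 8 < 21, so +1): 8 + 1 = 9.
S2 applies: 9 − 3 = 6.
S3 applies: 6 + 3 = 9.
S4 applies: 9 + 1 = 10.
S5 applies (level before this adjustment is 10 < 24, so +1): 10 + 1 = 11.
Final offense level: 11.
Criminal history: 6 prior points → Category II (2-9).
Level 11 falls in the 11-14 band.
Grid: Level 11-14 × Category II = 13-20 months.

13-20 months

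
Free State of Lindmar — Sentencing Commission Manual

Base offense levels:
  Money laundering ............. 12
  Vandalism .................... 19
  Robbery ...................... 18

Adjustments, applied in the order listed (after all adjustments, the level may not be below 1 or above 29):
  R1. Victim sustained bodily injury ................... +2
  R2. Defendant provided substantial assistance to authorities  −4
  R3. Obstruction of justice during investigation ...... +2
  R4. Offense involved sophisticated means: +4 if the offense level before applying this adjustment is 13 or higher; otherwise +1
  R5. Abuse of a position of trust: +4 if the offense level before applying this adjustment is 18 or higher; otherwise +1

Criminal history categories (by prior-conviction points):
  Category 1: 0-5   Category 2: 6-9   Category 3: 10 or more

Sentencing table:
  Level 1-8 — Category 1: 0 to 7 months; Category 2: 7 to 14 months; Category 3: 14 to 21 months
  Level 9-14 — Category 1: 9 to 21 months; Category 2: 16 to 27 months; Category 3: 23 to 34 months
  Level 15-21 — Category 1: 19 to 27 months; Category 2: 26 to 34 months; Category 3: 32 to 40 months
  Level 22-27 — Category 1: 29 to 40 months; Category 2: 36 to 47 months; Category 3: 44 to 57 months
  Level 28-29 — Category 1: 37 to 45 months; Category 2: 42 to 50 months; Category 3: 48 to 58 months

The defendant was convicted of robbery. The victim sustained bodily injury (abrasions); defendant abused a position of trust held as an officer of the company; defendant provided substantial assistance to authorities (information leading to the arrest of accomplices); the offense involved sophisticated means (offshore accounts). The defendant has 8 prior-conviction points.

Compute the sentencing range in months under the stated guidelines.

36-47 months

Base offense level for robbery: 18.
R1 applies: 18 + 2 = 20.
R2 applies: 20 − 4 = 16.
R4 applies (level before this adjustment is 16 ≥ 13, so +4): 16 + 4 = 20.
R5 applies (level before this adjustment is 20 ≥ 18, so +4): 20 + 4 = 24.
Final offense level: 24.
Criminal history: 8 prior points → Category 2 (6-9).
Level 24 falls in the 22-27 band.
Grid: Level 22-27 × Category 2 = 36-47 months.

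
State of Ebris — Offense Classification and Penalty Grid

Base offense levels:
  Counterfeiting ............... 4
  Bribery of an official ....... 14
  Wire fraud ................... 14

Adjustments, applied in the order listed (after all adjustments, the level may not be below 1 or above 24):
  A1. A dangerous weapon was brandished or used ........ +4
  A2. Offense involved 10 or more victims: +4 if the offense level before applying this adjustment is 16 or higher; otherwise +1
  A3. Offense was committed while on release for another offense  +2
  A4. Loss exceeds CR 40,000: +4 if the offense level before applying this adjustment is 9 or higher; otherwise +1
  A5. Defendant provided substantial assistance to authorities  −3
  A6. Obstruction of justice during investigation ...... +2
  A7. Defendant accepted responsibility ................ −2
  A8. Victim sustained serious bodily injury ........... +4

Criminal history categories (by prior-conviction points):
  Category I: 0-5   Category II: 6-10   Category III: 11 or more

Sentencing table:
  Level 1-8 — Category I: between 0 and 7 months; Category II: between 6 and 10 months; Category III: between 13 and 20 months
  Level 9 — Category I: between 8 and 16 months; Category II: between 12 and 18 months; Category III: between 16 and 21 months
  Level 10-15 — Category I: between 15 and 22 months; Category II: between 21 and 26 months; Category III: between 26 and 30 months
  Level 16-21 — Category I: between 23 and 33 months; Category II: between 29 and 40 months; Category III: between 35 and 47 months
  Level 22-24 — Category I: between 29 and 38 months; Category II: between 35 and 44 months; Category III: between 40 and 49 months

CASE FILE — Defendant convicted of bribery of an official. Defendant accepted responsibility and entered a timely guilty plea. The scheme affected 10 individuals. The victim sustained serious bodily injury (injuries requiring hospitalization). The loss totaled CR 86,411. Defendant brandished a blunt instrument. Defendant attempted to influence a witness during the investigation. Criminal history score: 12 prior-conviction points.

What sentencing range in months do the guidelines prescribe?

Base offense level for bribery of an official: 14.
A1 applies: 14 + 4 = 18.
A2 applies (level before this adjustment is 18 ≥ 16, so +4): 18 + 4 = 22.
A4 applies (level before this adjustment is 22 ≥ 9, so +4): 22 + 4 = 26.
A6 applies: 26 + 2 = 28.
A7 applies: 28 − 2 = 26.
A8 applies: 26 + 4 = 30.
Level 30 exceeds the maximum of 24; capped at 24.
Final offense level: 24.
Criminal history: 12 prior points → Category III (11+).
Level 24 falls in the 22-24 band.
Grid: Level 22-24 × Category III = 40-49 months.

40-49 months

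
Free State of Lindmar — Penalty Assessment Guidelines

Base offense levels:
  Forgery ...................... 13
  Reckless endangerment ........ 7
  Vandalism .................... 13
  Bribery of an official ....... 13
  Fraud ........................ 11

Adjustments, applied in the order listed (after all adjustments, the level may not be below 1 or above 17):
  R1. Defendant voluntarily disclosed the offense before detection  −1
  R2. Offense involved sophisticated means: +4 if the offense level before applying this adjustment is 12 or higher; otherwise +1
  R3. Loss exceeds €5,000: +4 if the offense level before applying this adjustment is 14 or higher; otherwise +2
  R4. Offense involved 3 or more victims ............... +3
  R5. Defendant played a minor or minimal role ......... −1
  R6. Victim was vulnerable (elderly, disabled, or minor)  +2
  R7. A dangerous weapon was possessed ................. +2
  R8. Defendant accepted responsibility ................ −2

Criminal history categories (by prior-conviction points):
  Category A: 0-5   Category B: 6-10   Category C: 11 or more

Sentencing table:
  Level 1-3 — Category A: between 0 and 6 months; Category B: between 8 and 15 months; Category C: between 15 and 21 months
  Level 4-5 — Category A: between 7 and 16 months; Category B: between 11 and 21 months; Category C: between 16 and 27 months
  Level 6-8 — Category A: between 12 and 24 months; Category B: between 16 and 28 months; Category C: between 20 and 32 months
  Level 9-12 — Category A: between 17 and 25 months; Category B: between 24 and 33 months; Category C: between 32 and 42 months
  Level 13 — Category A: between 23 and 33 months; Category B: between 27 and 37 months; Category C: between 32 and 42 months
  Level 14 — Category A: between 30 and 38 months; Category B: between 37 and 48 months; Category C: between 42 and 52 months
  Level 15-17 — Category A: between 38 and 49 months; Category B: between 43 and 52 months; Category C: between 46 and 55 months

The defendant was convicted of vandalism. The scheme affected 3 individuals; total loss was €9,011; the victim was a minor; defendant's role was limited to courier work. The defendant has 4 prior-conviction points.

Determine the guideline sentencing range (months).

38-49 months

Base offense level for vandalism: 13.
R1 does not apply.
R2 does not apply.
R3 applies (level before this adjustment is 13 < 14, so +2): 13 + 2 = 15.
R4 applies: 15 + 3 = 18.
R5 applies: 18 − 1 = 17.
R6 applies: 17 + 2 = 19.
R7 does not apply.
R8 does not apply.
Level 19 exceeds the maximum of 17; capped at 17.
Final offense level: 17.
Criminal history: 4 prior points → Category A (0-5).
Level 17 falls in the 15-17 band.
Grid: Level 15-17 × Category A = 38-49 months.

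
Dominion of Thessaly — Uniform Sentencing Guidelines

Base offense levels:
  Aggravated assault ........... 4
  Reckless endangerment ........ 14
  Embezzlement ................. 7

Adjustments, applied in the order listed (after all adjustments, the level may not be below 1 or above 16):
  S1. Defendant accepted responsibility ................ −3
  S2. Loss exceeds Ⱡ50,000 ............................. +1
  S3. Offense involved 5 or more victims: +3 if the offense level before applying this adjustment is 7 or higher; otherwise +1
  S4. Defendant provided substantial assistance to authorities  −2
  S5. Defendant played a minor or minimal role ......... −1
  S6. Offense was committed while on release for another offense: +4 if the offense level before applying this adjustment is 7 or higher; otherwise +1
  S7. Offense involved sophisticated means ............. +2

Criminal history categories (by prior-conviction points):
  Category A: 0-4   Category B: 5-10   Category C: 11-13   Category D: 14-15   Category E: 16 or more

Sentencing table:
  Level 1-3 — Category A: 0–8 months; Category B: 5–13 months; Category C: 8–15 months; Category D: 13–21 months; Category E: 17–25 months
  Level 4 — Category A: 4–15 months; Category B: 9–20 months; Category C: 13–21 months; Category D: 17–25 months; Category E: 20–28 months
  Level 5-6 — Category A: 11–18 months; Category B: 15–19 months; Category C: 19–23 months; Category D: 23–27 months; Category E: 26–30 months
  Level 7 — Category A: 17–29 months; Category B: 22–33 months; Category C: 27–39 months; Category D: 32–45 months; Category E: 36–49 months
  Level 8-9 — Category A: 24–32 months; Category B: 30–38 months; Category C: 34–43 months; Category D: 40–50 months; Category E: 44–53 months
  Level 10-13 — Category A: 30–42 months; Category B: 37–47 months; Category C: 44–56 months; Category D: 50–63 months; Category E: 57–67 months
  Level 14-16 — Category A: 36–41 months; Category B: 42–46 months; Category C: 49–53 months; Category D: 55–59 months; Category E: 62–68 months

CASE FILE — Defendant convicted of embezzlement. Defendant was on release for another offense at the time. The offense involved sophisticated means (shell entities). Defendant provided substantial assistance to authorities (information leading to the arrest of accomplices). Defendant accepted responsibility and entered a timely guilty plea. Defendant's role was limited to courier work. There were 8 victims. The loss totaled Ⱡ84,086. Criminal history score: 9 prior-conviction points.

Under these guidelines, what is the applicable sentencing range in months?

Base offense level for embezzlement: 7.
S1 applies: 7 − 3 = 4.
S2 applies: 4 + 1 = 5.
S3 applies (level before this adjustment is 5 < 7, so +1): 5 + 1 = 6.
S4 applies: 6 − 2 = 4.
S5 applies: 4 − 1 = 3.
S6 applies (level before this adjustment is 3 < 7, so +1): 3 + 1 = 4.
S7 applies: 4 + 2 = 6.
Final offense level: 6.
Criminal history: 9 prior points → Category B (5-10).
Level 6 falls in the 5-6 band.
Grid: Level 5-6 × Category B = 15-19 months.

15-19 months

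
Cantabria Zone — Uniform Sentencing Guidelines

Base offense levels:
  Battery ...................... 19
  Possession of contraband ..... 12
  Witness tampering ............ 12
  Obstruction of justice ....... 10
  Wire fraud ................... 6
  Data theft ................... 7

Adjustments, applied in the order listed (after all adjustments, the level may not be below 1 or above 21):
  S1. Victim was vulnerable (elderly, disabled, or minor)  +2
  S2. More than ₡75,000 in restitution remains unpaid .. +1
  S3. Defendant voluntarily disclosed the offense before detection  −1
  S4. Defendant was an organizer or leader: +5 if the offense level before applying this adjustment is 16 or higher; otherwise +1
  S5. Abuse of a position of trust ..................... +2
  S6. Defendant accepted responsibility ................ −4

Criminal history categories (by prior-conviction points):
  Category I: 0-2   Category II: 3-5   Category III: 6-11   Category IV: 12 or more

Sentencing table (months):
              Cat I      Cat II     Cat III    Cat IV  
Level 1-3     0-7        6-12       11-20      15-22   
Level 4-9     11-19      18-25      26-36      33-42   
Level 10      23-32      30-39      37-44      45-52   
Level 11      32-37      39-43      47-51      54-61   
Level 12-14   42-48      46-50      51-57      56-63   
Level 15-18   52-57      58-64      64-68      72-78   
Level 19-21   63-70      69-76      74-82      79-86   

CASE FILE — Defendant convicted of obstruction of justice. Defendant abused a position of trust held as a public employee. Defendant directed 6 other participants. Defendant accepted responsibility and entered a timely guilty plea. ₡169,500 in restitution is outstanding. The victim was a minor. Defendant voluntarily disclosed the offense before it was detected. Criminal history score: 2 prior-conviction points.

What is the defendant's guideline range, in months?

32-37 months

Base offense level for obstruction of justice: 10.
S1 applies: 10 + 2 = 12.
S2 applies: 12 + 1 = 13.
S3 applies: 13 − 1 = 12.
S4 applies (level before this adjustment is 12 < 16, so +1): 12 + 1 = 13.
S5 applies: 13 + 2 = 15.
S6 applies: 15 − 4 = 11.
Final offense level: 11.
Criminal history: 2 prior points → Category I (0-2).
Level 11 falls in the 11 band.
Grid: Level 11 × Category I = 32-37 months.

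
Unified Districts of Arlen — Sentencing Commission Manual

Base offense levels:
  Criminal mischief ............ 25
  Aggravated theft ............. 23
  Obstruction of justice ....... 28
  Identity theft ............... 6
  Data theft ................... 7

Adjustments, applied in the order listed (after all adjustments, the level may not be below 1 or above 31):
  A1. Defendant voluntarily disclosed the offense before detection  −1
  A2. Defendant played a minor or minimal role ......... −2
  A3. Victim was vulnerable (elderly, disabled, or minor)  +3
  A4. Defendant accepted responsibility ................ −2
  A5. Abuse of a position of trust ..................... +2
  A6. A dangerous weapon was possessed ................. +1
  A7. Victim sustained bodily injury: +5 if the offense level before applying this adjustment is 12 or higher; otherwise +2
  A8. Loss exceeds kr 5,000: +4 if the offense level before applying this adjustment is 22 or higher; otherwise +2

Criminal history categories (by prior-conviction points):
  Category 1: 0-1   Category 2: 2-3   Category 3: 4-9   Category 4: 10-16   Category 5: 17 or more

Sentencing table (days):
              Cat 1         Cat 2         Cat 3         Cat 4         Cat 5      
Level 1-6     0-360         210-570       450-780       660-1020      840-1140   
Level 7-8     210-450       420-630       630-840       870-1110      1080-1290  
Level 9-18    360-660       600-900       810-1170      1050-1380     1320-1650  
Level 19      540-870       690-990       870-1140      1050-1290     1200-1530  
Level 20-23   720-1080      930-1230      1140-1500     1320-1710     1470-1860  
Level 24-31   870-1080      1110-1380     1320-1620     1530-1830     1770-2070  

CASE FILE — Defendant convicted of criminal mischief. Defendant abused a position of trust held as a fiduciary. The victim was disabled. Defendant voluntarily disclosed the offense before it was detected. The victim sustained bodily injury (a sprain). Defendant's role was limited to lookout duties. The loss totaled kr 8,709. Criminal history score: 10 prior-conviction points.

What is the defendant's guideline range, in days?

1530-1830 days

Base offense level for criminal mischief: 25.
A1 applies: 25 − 1 = 24.
A2 applies: 24 − 2 = 22.
A3 applies: 22 + 3 = 25.
A4 does not apply.
A5 applies: 25 + 2 = 27.
A7 applies (level before this adjustment is 27 ≥ 12, so +5): 27 + 5 = 32.
A8 applies (level before this adjustment is 32 ≥ 22, so +4): 32 + 4 = 36.
Level 36 exceeds the maximum of 31; capped at 31.
Final offense level: 31.
Criminal history: 10 prior points → Category 4 (10-16).
Level 31 falls in the 24-31 band.
Grid: Level 24-31 × Category 4 = 1530-1830 days.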